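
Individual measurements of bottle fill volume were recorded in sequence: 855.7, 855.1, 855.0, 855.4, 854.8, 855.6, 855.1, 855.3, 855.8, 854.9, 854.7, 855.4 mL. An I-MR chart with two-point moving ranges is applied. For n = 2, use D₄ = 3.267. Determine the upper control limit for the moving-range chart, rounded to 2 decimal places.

1.63

Moving ranges: 0.6, 0.1, 0.4, 0.6, 0.8, 0.5, 0.2, 0.5, 0.9, 0.2, 0.7; M̄R̄ = 5.5000 / 11 = 0.5000
UCL_MR = D₄·M̄R̄ = 3.267 × 0.5000 = 1.6335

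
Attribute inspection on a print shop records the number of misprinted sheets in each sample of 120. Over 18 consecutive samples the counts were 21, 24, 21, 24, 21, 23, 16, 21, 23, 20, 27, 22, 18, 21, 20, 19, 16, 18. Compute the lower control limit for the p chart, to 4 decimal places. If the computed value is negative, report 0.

0.0699

p̄ = Σdᵢ / (k·n) = 375 / (18 × 120) = 0.17361
LCL = p̄ − 3·√(p̄(1−p̄)/n) = 0.17361 − 3 × 0.03458 = 0.06988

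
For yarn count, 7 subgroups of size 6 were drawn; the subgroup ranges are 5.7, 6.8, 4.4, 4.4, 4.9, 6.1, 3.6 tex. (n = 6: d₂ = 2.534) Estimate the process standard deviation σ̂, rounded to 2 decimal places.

2.02

R̄ = (5.7 + 6.8 + 4.4 + 4.4 + 4.9 + 6.1 + 3.6) / 7 = 5.1286
σ̂ = R̄ / d₂ = 5.1286 / 2.534 = 2.0239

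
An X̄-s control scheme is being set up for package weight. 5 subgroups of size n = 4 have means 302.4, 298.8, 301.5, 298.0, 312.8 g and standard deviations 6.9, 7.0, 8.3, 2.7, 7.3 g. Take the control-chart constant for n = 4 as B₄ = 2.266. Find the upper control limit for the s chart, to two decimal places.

14.59

s̄ = (6.9 + 7.0 + 8.3 + 2.7 + 7.3) / 5 = 6.4400
UCL_s = B₄·s̄ = 2.266 × 6.4400 = 14.5930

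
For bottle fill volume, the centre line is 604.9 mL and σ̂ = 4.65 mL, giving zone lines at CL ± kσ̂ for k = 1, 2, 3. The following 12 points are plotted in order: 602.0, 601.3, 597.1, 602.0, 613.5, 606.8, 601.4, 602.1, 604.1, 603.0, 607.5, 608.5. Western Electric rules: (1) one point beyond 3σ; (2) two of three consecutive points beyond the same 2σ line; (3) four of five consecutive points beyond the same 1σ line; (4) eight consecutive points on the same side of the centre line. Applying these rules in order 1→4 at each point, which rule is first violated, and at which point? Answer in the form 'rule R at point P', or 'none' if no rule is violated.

none

Zone of each point (C = within 1σ̂, B = 1σ̂–2σ̂, A = 2σ̂–3σ̂, * = beyond 3σ̂; sign = side of CL): 1:-C, 2:-C, 3:-B, 4:-C, 5:+B, 6:+C, 7:-C, 8:-C, 9:-C, 10:-C, 11:+C, 12:+C
No rule fires across all 12 points.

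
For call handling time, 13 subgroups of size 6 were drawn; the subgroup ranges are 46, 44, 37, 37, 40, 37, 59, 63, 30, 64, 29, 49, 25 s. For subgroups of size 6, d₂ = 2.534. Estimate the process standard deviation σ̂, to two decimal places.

17.00

R̄ = (46 + 44 + 37 + 37 + 40 + 37 + 59 + 63 + 30 + 64 + 29 + 49 + 25) / 13 = 43.0769
σ̂ = R̄ / d₂ = 43.0769 / 2.534 = 16.9996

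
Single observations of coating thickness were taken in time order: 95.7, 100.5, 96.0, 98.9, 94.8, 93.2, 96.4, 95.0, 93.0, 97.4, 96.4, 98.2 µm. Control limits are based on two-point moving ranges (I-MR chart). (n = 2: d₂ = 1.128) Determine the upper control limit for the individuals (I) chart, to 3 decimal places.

103.956

X̄ = (95.7 + 100.5 + 96.0 + 98.9 + 94.8 + 93.2 + 96.4 + 95.0 + 93.0 + 97.4 + 96.4 + 98.2) / 12 = 96.2917
Moving ranges: 4.8, 4.5, 2.9, 4.1, 1.6, 3.2, 1.4, 2.0, 4.4, 1.0, 1.8; M̄R̄ = 31.7000 / 11 = 2.8818
UCL = X̄ + 3·M̄R̄/d₂ = 96.2917 + 3 × 2.8818 / 1.128 = 103.9561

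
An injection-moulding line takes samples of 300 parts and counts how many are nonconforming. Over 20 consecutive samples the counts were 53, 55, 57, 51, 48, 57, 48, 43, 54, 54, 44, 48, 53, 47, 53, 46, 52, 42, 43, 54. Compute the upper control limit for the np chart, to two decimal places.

69.48

p̄ = Σdᵢ / (k·n) = 1002 / (20 × 300) = 0.16700
UCL = np̄ + 3·√(np̄(1−p̄)) = 50.1000 + 3 × √(50.1000×0.83300) = 50.1000 + 3 × 6.4601 = 69.4804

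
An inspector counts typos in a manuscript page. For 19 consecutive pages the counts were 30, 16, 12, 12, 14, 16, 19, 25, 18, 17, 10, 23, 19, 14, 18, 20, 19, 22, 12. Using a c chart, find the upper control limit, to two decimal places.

c̄ = (30 + 16 + 12 + 12 + 14 + 16 + 19 + 25 + 18 + 17 + 10 + 23 + 19 + 14 + 18 + 20 + 19 + 22 + 12) / 19 = 336 / 19 = 17.6842
UCL = c̄ + 3√c̄ = 17.6842 + 3 × √17.6842 = 17.6842 + 3 × 4.2053 = 30.3000

30.30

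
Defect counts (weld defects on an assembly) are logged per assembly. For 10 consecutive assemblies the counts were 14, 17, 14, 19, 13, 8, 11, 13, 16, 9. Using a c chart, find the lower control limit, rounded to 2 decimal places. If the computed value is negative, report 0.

c̄ = (14 + 17 + 14 + 19 + 13 + 8 + 11 + 13 + 16 + 9) / 10 = 134 / 10 = 13.4000
LCL = c̄ − 3√c̄ = 13.4000 − 3 × 3.6606 = 2.4182

2.42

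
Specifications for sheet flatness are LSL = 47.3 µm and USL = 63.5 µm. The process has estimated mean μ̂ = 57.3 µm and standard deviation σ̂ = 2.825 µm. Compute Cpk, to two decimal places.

Cpu = (USL − μ̂) / (3σ̂) = (63.5 − 57.3) / (3 × 2.825) = 0.7316; Cpl = (μ̂ − LSL) / (3σ̂) = (57.3 − 47.3) / (3 × 2.825) = 1.1799; Cpk = min(Cpu, Cpl) = 0.7316

0.73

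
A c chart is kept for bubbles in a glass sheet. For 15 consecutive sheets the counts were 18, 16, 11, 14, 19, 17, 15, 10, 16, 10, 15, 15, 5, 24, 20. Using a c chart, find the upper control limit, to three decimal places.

c̄ = (18 + 16 + 11 + 14 + 19 + 17 + 15 + 10 + 16 + 10 + 15 + 15 + 5 + 24 + 20) / 15 = 225 / 15 = 15.0000
UCL = c̄ + 3√c̄ = 15.0000 + 3 × √15.0000 = 15.0000 + 3 × 3.8730 = 26.6190

26.619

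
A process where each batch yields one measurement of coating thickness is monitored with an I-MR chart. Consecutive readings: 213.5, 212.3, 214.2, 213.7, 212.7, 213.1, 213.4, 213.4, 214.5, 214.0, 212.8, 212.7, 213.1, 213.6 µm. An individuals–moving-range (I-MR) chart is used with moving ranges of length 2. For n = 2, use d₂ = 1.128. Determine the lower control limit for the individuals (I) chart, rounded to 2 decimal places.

X̄ = (213.5 + 212.3 + 214.2 + 213.7 + 212.7 + 213.1 + 213.4 + 213.4 + 214.5 + 214.0 + 212.8 + 212.7 + 213.1 + 213.6) / 14 = 213.3571
Moving ranges: 1.2, 1.9, 0.5, 1.0, 0.4, 0.3, 0.0, 1.1, 0.5, 1.2, 0.1, 0.4, 0.5; M̄R̄ = 9.1000 / 13 = 0.7000
LCL = X̄ − 3·M̄R̄/d₂ = 213.3571 − 3 × 0.7000 / 1.128 = 211.4954

211.50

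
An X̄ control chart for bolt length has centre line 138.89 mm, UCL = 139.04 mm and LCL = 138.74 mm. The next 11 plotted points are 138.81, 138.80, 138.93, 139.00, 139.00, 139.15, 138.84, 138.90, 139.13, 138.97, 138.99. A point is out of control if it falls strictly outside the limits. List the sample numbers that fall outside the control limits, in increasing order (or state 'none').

Compare each point to [138.74, 139.04]: sample 6 = 139.15 > UCL; sample 9 = 139.13 > UCL.

6, 9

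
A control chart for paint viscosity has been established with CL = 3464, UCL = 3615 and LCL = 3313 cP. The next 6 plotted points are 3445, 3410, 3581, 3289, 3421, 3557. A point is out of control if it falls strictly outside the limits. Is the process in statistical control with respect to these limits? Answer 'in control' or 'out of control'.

out of control

Compare each point to [3313, 3615]: sample 4 = 3289 < LCL.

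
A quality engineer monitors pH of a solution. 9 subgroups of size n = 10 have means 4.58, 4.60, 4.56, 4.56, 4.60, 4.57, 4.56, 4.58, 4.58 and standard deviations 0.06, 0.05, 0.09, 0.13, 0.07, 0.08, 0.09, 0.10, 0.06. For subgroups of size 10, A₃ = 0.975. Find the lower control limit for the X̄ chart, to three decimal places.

4.498

X̄̄ = (4.58 + 4.60 + 4.56 + 4.56 + 4.60 + 4.57 + 4.56 + 4.58 + 4.58) / 9 = 4.5767
s̄ = (0.06 + 0.05 + 0.09 + 0.13 + 0.07 + 0.08 + 0.09 + 0.10 + 0.06) / 9 = 0.0811
LCL = X̄̄ − A₃·s̄ = 4.5767 − 0.975 × 0.0811 = 4.4976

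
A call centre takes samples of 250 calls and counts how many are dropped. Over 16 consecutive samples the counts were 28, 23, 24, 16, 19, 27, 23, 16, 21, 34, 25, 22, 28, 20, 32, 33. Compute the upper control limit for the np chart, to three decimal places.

38.524

p̄ = Σdᵢ / (k·n) = 391 / (16 × 250) = 0.09775
UCL = np̄ + 3·√(np̄(1−p̄)) = 24.4375 + 3 × √(24.4375×0.90225) = 24.4375 + 3 × 4.6956 = 38.5243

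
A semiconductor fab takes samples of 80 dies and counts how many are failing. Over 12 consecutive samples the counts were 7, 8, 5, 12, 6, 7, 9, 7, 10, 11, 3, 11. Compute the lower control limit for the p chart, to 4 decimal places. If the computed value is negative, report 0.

p̄ = Σdᵢ / (k·n) = 96 / (12 × 80) = 0.10000
LCL = p̄ − 3·√(p̄(1−p̄)/n) = 0.10000 − 3 × 0.03354 = -0.00062 → 0 (negative, so LCL = 0)

0.0000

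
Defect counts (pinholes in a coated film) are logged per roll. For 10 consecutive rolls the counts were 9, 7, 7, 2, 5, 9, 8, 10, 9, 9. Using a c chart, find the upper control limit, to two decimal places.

c̄ = (9 + 7 + 7 + 2 + 5 + 9 + 8 + 10 + 9 + 9) / 10 = 75 / 10 = 7.5000
UCL = c̄ + 3√c̄ = 7.5000 + 3 × √7.5000 = 7.5000 + 3 × 2.7386 = 15.7158

15.72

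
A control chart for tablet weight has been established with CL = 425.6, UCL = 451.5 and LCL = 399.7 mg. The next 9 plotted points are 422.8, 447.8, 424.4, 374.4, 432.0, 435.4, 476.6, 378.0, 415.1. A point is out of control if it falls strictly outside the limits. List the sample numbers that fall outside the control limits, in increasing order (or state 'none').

Compare each point to [399.7, 451.5]: sample 4 = 374.4 < LCL; sample 7 = 476.6 > UCL; sample 8 = 378.0 < LCL.

4, 7, 8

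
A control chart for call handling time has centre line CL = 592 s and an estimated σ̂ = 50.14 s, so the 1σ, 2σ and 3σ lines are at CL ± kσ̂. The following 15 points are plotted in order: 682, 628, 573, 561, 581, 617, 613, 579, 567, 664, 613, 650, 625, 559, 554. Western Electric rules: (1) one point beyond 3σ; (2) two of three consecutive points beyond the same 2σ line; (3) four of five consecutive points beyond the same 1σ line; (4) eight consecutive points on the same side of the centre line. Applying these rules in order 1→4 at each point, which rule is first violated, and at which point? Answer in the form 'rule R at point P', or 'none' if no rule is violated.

none

Zone of each point (C = within 1σ̂, B = 1σ̂–2σ̂, A = 2σ̂–3σ̂, * = beyond 3σ̂; sign = side of CL): 1:+B, 2:+C, 3:-C, 4:-C, 5:-C, 6:+C, 7:+C, 8:-C, 9:-C, 10:+B, 11:+C, 12:+B, 13:+C, 14:-C, 15:-C
No rule fires across all 15 points.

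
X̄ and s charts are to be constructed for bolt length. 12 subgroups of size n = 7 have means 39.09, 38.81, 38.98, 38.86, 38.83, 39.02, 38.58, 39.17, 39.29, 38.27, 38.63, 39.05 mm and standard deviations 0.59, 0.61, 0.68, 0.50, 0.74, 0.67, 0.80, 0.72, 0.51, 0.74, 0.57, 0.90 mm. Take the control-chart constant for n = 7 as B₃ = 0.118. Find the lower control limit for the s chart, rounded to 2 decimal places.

0.08

s̄ = (0.59 + 0.61 + 0.68 + 0.50 + 0.74 + 0.67 + 0.80 + 0.72 + 0.51 + 0.74 + 0.57 + 0.90) / 12 = 0.6692
LCL_s = B₃·s̄ = 0.118 × 0.6692 = 0.0790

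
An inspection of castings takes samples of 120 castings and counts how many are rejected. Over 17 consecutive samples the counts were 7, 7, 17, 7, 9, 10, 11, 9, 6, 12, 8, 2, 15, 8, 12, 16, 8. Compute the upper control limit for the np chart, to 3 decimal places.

18.583

p̄ = Σdᵢ / (k·n) = 164 / (17 × 120) = 0.08039
UCL = np̄ + 3·√(np̄(1−p̄)) = 9.6471 + 3 × √(9.6471×0.91961) = 9.6471 + 3 × 2.9785 = 18.5826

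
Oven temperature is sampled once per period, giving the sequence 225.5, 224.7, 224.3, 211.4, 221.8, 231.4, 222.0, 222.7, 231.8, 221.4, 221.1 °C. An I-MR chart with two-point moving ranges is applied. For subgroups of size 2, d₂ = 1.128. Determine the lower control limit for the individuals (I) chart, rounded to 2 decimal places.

206.44

X̄ = (225.5 + 224.7 + 224.3 + 211.4 + 221.8 + 231.4 + 222.0 + 222.7 + 231.8 + 221.4 + 221.1) / 11 = 223.4636
Moving ranges: 0.8, 0.4, 12.9, 10.4, 9.6, 9.4, 0.7, 9.1, 10.4, 0.3; M̄R̄ = 64.0000 / 10 = 6.4000
LCL = X̄ − 3·M̄R̄/d₂ = 223.4636 − 3 × 6.4000 / 1.128 = 206.4424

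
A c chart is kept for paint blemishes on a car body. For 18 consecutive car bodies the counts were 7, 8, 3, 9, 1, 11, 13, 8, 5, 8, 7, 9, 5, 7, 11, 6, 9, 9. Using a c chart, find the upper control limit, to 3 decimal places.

c̄ = (7 + 8 + 3 + 9 + 1 + 11 + 13 + 8 + 5 + 8 + 7 + 9 + 5 + 7 + 11 + 6 + 9 + 9) / 18 = 136 / 18 = 7.5556
UCL = c̄ + 3√c̄ = 7.5556 + 3 × √7.5556 = 7.5556 + 3 × 2.7487 = 15.8018

15.802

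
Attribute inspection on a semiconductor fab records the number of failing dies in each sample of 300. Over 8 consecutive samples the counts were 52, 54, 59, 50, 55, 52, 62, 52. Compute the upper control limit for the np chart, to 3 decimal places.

p̄ = Σdᵢ / (k·n) = 436 / (8 × 300) = 0.18167
UCL = np̄ + 3·√(np̄(1−p̄)) = 54.5000 + 3 × √(54.5000×0.81833) = 54.5000 + 3 × 6.6783 = 74.5348

74.535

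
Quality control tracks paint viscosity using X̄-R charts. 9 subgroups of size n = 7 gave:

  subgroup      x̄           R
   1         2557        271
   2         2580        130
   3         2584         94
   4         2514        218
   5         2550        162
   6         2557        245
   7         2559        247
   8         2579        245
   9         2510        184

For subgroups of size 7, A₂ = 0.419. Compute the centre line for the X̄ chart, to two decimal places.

2554.44

X̄̄ = (2557 + 2580 + 2584 + 2514 + 2550 + 2557 + 2559 + 2579 + 2510) / 9 = 22990.0000 / 9 = 2554.4444
CL = X̄̄ = 2554.4444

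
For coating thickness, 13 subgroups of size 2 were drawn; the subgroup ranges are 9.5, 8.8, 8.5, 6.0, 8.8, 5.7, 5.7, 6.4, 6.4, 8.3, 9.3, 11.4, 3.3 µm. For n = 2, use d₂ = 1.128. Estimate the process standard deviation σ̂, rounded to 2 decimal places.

R̄ = (9.5 + 8.8 + 8.5 + 6.0 + 8.8 + 5.7 + 5.7 + 6.4 + 6.4 + 8.3 + 9.3 + 11.4 + 3.3) / 13 = 7.5462
σ̂ = R̄ / d₂ = 7.5462 / 1.128 = 6.6899

6.69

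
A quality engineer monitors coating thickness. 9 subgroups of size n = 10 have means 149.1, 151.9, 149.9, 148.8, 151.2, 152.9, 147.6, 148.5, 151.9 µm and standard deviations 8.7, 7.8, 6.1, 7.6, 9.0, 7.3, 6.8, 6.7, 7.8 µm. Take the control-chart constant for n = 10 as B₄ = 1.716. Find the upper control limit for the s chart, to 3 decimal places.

s̄ = (8.7 + 7.8 + 6.1 + 7.6 + 9.0 + 7.3 + 6.8 + 6.7 + 7.8) / 9 = 7.5333
UCL_s = B₄·s̄ = 1.716 × 7.5333 = 12.9272

12.927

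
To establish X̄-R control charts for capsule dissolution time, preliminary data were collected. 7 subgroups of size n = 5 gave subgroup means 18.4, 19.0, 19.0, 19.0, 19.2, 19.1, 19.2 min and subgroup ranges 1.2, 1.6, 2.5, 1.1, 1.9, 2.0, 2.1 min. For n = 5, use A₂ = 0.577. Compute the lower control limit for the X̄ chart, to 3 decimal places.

X̄̄ = (18.4 + 19.0 + 19.0 + 19.0 + 19.2 + 19.1 + 19.2) / 7 = 132.9000 / 7 = 18.9857
R̄ = (1.2 + 1.6 + 2.5 + 1.1 + 1.9 + 2.0 + 2.1) / 7 = 12.4000 / 7 = 1.7714
LCL = X̄̄ − A₂·R̄ = 18.9857 − 0.577 × 1.7714 = 17.9636

17.964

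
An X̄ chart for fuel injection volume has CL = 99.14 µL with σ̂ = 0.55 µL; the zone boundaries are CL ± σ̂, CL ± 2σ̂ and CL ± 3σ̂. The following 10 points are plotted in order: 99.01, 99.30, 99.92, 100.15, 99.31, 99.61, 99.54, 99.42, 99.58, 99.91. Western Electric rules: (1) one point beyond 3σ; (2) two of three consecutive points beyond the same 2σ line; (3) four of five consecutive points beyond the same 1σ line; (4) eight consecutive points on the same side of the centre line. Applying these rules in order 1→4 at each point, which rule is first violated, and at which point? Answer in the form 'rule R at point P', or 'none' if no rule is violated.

Zone of each point (C = within 1σ̂, B = 1σ̂–2σ̂, A = 2σ̂–3σ̂, * = beyond 3σ̂; sign = side of CL): 1:-C, 2:+C, 3:+B, 4:+B, 5:+C, 6:+C, 7:+C, 8:+C, 9:+C, 10:+B
Rule 4 (eight consecutive points on the same side of the centre line) is satisfied at point 9.

rule 4 at point 9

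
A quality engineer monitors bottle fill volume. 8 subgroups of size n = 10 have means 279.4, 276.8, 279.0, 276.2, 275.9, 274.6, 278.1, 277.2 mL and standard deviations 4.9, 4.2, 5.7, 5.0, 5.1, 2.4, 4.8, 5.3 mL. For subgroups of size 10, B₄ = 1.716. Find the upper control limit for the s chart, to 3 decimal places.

s̄ = (4.9 + 4.2 + 5.7 + 5.0 + 5.1 + 2.4 + 4.8 + 5.3) / 8 = 4.6750
UCL_s = B₄·s̄ = 1.716 × 4.6750 = 8.0223

8.022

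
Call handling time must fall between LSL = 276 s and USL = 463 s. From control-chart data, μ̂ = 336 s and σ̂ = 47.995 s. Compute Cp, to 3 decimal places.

Cp = (USL − LSL) / (6σ̂) = (463 − 276) / (6 × 47.995) = 187.0000 / 287.9700 = 0.6494

0.649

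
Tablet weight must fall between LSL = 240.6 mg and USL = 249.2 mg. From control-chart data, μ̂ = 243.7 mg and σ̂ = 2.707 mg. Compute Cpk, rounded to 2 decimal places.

Cpu = (USL − μ̂) / (3σ̂) = (249.2 − 243.7) / (3 × 2.707) = 0.6773; Cpl = (μ̂ − LSL) / (3σ̂) = (243.7 − 240.6) / (3 × 2.707) = 0.3817; Cpk = min(Cpu, Cpl) = 0.3817

0.38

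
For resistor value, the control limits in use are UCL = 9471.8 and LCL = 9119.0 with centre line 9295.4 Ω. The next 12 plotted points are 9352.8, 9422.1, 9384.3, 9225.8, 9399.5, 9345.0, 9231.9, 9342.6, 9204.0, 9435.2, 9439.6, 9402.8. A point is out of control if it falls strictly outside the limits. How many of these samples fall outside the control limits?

All 12 points lie within [9119.0, 9471.8].

0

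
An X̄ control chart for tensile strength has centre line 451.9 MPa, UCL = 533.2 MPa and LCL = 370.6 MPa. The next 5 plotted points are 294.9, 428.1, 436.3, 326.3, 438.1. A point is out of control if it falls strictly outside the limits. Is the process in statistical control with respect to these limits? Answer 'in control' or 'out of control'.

Compare each point to [370.6, 533.2]: sample 1 = 294.9 < LCL; sample 4 = 326.3 < LCL.

out of control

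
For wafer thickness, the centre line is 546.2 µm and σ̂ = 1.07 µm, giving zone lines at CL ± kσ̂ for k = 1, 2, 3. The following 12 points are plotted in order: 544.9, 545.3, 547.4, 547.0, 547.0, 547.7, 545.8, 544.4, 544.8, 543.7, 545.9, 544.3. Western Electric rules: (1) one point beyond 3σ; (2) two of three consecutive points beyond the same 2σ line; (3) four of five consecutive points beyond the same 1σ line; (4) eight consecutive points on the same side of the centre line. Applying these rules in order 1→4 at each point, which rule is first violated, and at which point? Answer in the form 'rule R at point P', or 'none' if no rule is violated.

rule 3 at point 12

Zone of each point (C = within 1σ̂, B = 1σ̂–2σ̂, A = 2σ̂–3σ̂, * = beyond 3σ̂; sign = side of CL): 1:-B, 2:-C, 3:+B, 4:+C, 5:+C, 6:+B, 7:-C, 8:-B, 9:-B, 10:-A, 11:-C, 12:-B
Rule 3 (four of five consecutive points beyond the same 1σ limit) is satisfied at point 12.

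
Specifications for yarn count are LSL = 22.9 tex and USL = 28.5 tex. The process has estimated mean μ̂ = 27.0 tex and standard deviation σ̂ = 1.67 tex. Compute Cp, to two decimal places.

0.56

Cp = (USL − LSL) / (6σ̂) = (28.5 − 22.9) / (6 × 1.67) = 5.6000 / 10.0200 = 0.5589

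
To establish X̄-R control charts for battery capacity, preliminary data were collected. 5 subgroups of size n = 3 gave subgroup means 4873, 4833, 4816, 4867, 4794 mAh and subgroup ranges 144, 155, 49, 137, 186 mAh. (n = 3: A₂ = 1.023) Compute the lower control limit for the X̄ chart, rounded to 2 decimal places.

4699.31

X̄̄ = (4873 + 4833 + 4816 + 4867 + 4794) / 5 = 24183.0000 / 5 = 4836.6000
R̄ = (144 + 155 + 49 + 137 + 186) / 5 = 671.0000 / 5 = 134.2000
LCL = X̄̄ − A₂·R̄ = 4836.6000 − 1.023 × 134.2000 = 4699.3134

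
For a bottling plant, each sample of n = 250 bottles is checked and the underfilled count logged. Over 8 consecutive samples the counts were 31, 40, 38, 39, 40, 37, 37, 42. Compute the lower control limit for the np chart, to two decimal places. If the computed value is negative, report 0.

20.97

p̄ = Σdᵢ / (k·n) = 304 / (8 × 250) = 0.15200
LCL = np̄ − 3·√(np̄(1−p̄)) = 38.0000 − 3 × 5.6766 = 20.9701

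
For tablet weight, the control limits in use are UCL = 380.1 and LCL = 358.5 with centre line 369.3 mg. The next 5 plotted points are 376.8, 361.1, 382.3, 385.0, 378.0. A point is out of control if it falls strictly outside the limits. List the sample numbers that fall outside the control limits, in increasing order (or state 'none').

Compare each point to [358.5, 380.1]: sample 3 = 382.3 > UCL; sample 4 = 385.0 > UCL.

3, 4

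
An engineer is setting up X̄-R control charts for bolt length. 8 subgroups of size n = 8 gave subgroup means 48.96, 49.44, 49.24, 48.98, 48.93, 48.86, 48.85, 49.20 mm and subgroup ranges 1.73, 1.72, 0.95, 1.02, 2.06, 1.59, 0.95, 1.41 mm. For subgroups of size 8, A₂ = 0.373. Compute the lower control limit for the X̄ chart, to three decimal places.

48.525

X̄̄ = (48.96 + 49.44 + 49.24 + 48.98 + 48.93 + 48.86 + 48.85 + 49.20) / 8 = 392.4600 / 8 = 49.0575
R̄ = (1.73 + 1.72 + 0.95 + 1.02 + 2.06 + 1.59 + 0.95 + 1.41) / 8 = 11.4300 / 8 = 1.4287
LCL = X̄̄ − A₂·R̄ = 49.0575 − 0.373 × 1.4287 = 48.5246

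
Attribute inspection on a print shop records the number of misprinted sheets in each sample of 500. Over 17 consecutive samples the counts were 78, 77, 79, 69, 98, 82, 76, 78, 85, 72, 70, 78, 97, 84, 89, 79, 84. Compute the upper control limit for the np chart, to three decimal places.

p̄ = Σdᵢ / (k·n) = 1375 / (17 × 500) = 0.16176
UCL = np̄ + 3·√(np̄(1−p̄)) = 80.8824 + 3 × √(80.8824×0.83824) = 80.8824 + 3 × 8.2340 = 105.5843

105.584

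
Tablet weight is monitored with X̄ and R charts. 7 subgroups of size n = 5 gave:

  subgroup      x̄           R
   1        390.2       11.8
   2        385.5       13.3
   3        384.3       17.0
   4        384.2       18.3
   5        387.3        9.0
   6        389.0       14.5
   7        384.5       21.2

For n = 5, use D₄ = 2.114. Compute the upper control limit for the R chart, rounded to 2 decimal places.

31.74

R̄ = (11.8 + 13.3 + 17.0 + 18.3 + 9.0 + 14.5 + 21.2) / 7 = 105.1000 / 7 = 15.0143
UCL_R = D₄·R̄ = 2.114 × 15.0143 = 31.7402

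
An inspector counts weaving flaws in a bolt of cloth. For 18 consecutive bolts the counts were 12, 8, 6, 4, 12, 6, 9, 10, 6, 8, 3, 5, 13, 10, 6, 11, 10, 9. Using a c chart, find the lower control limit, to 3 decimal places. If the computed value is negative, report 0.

c̄ = (12 + 8 + 6 + 4 + 12 + 6 + 9 + 10 + 6 + 8 + 3 + 5 + 13 + 10 + 6 + 11 + 10 + 9) / 18 = 148 / 18 = 8.2222
LCL = c̄ − 3√c̄ = 8.2222 − 3 × 2.8674 = -0.3801 → 0 (cannot be negative)

0.000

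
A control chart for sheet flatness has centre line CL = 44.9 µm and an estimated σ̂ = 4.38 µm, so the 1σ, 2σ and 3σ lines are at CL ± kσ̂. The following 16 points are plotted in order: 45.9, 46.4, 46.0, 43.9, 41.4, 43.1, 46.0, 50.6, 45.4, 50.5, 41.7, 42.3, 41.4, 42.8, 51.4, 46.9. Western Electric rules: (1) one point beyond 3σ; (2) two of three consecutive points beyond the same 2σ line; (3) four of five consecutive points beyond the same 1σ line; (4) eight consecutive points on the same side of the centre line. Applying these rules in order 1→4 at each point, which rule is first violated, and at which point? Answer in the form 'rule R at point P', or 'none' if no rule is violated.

Zone of each point (C = within 1σ̂, B = 1σ̂–2σ̂, A = 2σ̂–3σ̂, * = beyond 3σ̂; sign = side of CL): 1:+C, 2:+C, 3:+C, 4:-C, 5:-C, 6:-C, 7:+C, 8:+B, 9:+C, 10:+B, 11:-C, 12:-C, 13:-C, 14:-C, 15:+B, 16:+C
No rule fires across all 16 points.

none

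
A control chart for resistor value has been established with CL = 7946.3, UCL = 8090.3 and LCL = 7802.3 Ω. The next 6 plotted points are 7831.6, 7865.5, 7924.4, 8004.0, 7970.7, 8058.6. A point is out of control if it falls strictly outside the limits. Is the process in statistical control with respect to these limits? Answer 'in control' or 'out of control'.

in control

All 6 points lie within [7802.3, 8090.3].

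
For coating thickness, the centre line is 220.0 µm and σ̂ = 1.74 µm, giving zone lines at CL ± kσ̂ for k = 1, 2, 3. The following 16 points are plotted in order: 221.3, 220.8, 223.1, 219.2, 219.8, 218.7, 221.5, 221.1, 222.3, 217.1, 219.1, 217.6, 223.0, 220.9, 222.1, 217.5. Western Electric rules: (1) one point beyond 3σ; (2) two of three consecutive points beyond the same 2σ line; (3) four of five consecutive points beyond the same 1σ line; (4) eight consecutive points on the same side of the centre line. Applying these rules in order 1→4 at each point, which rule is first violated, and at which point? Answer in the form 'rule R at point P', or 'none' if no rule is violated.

Zone of each point (C = within 1σ̂, B = 1σ̂–2σ̂, A = 2σ̂–3σ̂, * = beyond 3σ̂; sign = side of CL): 1:+C, 2:+C, 3:+B, 4:-C, 5:-C, 6:-C, 7:+C, 8:+C, 9:+B, 10:-B, 11:-C, 12:-B, 13:+B, 14:+C, 15:+B, 16:-B
No rule fires across all 16 points.

none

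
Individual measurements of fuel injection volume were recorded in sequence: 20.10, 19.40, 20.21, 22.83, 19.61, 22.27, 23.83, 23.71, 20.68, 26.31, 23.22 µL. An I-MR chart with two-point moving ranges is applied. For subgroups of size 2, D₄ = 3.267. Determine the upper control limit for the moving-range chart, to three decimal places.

Moving ranges: 0.70, 0.81, 2.62, 3.22, 2.66, 1.56, 0.12, 3.03, 5.63, 3.09; M̄R̄ = 23.4400 / 10 = 2.3440
UCL_MR = D₄·M̄R̄ = 3.267 × 2.3440 = 7.6578

7.658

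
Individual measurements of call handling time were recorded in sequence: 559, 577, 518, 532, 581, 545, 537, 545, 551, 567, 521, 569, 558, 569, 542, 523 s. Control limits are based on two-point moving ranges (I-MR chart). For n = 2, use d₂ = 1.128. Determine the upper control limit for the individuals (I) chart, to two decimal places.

616.29

X̄ = (559 + 577 + 518 + 532 + 581 + 545 + 537 + 545 + 551 + 567 + 521 + 569 + 558 + 569 + 542 + 523) / 16 = 549.6250
Moving ranges: 18, 59, 14, 49, 36, 8, 8, 6, 16, 46, 48, 11, 11, 27, 19; M̄R̄ = 376.0000 / 15 = 25.0667
UCL = X̄ + 3·M̄R̄/d₂ = 549.6250 + 3 × 25.0667 / 1.128 = 616.2917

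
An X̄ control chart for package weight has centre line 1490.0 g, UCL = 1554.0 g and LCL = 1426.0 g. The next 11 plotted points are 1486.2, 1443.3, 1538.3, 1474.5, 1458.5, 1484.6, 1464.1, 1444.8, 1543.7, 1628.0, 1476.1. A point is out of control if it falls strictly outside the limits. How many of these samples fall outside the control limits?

Compare each point to [1426.0, 1554.0]: sample 10 = 1628.0 > UCL.

1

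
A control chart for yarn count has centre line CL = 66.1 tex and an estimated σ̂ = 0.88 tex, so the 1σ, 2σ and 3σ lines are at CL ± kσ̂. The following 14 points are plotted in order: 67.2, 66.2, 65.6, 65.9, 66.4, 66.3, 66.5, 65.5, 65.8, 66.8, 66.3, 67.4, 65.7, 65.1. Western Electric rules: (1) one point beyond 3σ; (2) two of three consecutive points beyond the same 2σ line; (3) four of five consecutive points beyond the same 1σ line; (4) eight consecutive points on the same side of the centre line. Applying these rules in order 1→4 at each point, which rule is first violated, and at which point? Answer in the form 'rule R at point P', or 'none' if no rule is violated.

none

Zone of each point (C = within 1σ̂, B = 1σ̂–2σ̂, A = 2σ̂–3σ̂, * = beyond 3σ̂; sign = side of CL): 1:+B, 2:+C, 3:-C, 4:-C, 5:+C, 6:+C, 7:+C, 8:-C, 9:-C, 10:+C, 11:+C, 12:+B, 13:-C, 14:-B
No rule fires across all 14 points.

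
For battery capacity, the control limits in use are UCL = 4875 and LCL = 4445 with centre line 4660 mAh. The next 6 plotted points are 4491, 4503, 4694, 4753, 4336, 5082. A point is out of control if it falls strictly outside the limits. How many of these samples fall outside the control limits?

Compare each point to [4445, 4875]: sample 5 = 4336 < LCL; sample 6 = 5082 > UCL.

2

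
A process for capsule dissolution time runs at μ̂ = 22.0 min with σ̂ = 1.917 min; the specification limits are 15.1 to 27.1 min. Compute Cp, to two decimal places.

1.04

Cp = (USL − LSL) / (6σ̂) = (27.1 − 15.1) / (6 × 1.917) = 12.0000 / 11.5020 = 1.0433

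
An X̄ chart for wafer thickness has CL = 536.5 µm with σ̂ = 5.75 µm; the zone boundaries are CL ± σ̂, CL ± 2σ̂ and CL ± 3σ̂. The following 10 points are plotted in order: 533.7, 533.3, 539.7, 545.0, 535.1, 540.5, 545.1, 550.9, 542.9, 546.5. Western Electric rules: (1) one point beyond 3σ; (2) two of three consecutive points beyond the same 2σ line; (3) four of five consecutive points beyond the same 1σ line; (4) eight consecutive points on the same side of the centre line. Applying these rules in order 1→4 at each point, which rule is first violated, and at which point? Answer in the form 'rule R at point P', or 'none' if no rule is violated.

rule 3 at point 10

Zone of each point (C = within 1σ̂, B = 1σ̂–2σ̂, A = 2σ̂–3σ̂, * = beyond 3σ̂; sign = side of CL): 1:-C, 2:-C, 3:+C, 4:+B, 5:-C, 6:+C, 7:+B, 8:+A, 9:+B, 10:+B
Rule 3 (four of five consecutive points beyond the same 1σ limit) is satisfied at point 10.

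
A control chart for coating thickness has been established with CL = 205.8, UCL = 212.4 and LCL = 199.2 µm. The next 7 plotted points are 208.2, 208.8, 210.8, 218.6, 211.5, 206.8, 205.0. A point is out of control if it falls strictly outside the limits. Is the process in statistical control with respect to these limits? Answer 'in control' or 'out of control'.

out of control

Compare each point to [199.2, 212.4]: sample 4 = 218.6 > UCL.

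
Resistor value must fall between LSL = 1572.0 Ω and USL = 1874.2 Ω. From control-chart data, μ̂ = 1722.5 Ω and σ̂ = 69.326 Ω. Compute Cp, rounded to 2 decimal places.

0.73

Cp = (USL − LSL) / (6σ̂) = (1874.2 − 1572.0) / (6 × 69.326) = 302.2000 / 415.9560 = 0.7265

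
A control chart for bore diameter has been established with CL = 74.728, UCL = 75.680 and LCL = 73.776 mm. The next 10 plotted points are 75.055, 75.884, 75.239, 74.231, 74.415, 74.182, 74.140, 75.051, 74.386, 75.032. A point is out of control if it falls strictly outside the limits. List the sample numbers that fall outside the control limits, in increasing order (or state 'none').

2

Compare each point to [73.776, 75.680]: sample 2 = 75.884 > UCL.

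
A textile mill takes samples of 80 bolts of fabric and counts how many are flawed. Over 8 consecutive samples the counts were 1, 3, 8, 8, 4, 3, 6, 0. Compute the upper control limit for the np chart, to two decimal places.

p̄ = Σdᵢ / (k·n) = 33 / (8 × 80) = 0.05156
UCL = np̄ + 3·√(np̄(1−p̄)) = 4.1250 + 3 × √(4.1250×0.94844) = 4.1250 + 3 × 1.9780 = 10.0589

10.06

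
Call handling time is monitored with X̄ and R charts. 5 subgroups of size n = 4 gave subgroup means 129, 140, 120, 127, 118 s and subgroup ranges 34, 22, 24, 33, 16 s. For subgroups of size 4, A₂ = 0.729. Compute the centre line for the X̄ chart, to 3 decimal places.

X̄̄ = (129 + 140 + 120 + 127 + 118) / 5 = 634.0000 / 5 = 126.8000
CL = X̄̄ = 126.8000

126.800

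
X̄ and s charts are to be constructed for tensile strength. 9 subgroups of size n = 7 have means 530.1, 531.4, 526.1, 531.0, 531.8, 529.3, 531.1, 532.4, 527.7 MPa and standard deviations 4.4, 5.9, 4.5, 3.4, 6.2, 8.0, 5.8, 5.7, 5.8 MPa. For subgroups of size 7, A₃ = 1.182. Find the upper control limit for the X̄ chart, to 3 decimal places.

X̄̄ = (530.1 + 531.4 + 526.1 + 531.0 + 531.8 + 529.3 + 531.1 + 532.4 + 527.7) / 9 = 530.1000
s̄ = (4.4 + 5.9 + 4.5 + 3.4 + 6.2 + 8.0 + 5.8 + 5.7 + 5.8) / 9 = 5.5222
UCL = X̄̄ + A₃·s̄ = 530.1000 + 1.182 × 5.5222 = 536.6273

536.627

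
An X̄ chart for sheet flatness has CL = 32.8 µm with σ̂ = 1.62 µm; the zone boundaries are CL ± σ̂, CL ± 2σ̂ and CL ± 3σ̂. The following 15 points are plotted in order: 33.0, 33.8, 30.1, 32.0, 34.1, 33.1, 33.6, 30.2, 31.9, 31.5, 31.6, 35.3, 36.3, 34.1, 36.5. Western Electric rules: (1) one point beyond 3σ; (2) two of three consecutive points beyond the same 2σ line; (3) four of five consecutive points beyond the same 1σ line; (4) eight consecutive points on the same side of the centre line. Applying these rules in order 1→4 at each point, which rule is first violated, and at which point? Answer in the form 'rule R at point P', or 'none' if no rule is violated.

rule 2 at point 15

Zone of each point (C = within 1σ̂, B = 1σ̂–2σ̂, A = 2σ̂–3σ̂, * = beyond 3σ̂; sign = side of CL): 1:+C, 2:+C, 3:-B, 4:-C, 5:+C, 6:+C, 7:+C, 8:-B, 9:-C, 10:-C, 11:-C, 12:+B, 13:+A, 14:+C, 15:+A
Rule 2 (two of three consecutive points beyond the same 2σ limit) is satisfied at point 15.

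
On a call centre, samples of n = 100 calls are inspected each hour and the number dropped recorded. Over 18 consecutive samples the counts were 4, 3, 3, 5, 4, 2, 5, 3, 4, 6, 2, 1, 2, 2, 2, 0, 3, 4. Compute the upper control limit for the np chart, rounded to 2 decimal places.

8.22

p̄ = Σdᵢ / (k·n) = 55 / (18 × 100) = 0.03056
UCL = np̄ + 3·√(np̄(1−p̄)) = 3.0556 + 3 × √(3.0556×0.96944) = 3.0556 + 3 × 1.7211 = 8.2189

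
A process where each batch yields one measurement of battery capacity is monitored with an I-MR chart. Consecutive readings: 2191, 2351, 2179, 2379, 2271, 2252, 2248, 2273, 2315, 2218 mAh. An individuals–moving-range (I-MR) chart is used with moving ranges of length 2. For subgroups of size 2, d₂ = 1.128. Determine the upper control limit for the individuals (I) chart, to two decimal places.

X̄ = (2191 + 2351 + 2179 + 2379 + 2271 + 2252 + 2248 + 2273 + 2315 + 2218) / 10 = 2267.7000
Moving ranges: 160, 172, 200, 108, 19, 4, 25, 42, 97; M̄R̄ = 827.0000 / 9 = 91.8889
UCL = X̄ + 3·M̄R̄/d₂ = 2267.7000 + 3 × 91.8889 / 1.128 = 2512.0853

2512.09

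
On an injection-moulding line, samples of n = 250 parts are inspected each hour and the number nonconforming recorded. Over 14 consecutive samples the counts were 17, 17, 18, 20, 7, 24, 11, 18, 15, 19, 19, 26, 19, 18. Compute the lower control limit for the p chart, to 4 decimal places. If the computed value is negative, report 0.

p̄ = Σdᵢ / (k·n) = 248 / (14 × 250) = 0.07086
LCL = p̄ − 3·√(p̄(1−p̄)/n) = 0.07086 − 3 × 0.01623 = 0.02217

0.0222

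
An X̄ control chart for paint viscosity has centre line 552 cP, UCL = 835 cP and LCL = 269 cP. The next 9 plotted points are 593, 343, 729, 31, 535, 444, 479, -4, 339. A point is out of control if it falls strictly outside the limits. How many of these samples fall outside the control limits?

Compare each point to [269, 835]: sample 4 = 31 < LCL; sample 8 = -4 < LCL.

2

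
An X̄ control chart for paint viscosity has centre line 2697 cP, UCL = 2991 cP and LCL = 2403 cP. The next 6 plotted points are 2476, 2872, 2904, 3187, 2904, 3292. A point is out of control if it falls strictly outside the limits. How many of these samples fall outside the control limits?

2

Compare each point to [2403, 2991]: sample 4 = 3187 > UCL; sample 6 = 3292 > UCL.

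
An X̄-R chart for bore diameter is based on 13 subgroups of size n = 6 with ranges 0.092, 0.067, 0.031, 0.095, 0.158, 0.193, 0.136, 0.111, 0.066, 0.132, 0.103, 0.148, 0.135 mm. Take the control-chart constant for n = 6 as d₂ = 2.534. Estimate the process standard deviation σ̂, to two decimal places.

R̄ = (0.092 + 0.067 + 0.031 + 0.095 + 0.158 + 0.193 + 0.136 + 0.111 + 0.066 + 0.132 + 0.103 + 0.148 + 0.135) / 13 = 0.1128
σ̂ = R̄ / d₂ = 0.1128 / 2.534 = 0.0445

0.04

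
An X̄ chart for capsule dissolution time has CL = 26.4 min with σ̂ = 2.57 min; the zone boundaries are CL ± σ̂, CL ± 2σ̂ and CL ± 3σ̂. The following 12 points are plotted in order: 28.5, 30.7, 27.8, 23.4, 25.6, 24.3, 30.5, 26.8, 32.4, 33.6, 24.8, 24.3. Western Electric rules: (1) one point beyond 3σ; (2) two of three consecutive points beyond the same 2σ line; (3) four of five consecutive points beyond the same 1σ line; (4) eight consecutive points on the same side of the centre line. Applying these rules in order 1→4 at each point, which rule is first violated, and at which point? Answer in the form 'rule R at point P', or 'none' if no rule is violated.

rule 2 at point 10

Zone of each point (C = within 1σ̂, B = 1σ̂–2σ̂, A = 2σ̂–3σ̂, * = beyond 3σ̂; sign = side of CL): 1:+C, 2:+B, 3:+C, 4:-B, 5:-C, 6:-C, 7:+B, 8:+C, 9:+A, 10:+A, 11:-C, 12:-C
Rule 2 (two of three consecutive points beyond the same 2σ limit) is satisfied at point 10.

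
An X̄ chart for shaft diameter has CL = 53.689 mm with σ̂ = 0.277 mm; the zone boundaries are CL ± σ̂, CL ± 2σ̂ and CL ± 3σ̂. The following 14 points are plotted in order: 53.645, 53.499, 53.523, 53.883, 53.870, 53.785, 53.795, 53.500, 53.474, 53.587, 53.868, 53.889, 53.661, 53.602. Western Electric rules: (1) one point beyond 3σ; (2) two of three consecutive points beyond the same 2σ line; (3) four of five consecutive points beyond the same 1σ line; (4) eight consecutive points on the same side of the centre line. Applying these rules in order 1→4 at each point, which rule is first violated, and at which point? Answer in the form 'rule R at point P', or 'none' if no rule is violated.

Zone of each point (C = within 1σ̂, B = 1σ̂–2σ̂, A = 2σ̂–3σ̂, * = beyond 3σ̂; sign = side of CL): 1:-C, 2:-C, 3:-C, 4:+C, 5:+C, 6:+C, 7:+C, 8:-C, 9:-C, 10:-C, 11:+C, 12:+C, 13:-C, 14:-C
No rule fires across all 14 points.

none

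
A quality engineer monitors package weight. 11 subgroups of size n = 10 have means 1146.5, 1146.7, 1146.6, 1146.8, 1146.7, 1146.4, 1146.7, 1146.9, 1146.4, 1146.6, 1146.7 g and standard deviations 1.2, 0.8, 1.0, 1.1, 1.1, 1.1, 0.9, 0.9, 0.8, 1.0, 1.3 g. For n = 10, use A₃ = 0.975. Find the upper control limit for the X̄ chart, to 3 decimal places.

X̄̄ = (1146.5 + 1146.7 + 1146.6 + 1146.8 + 1146.7 + 1146.4 + 1146.7 + 1146.9 + 1146.4 + 1146.6 + 1146.7) / 11 = 1146.6364
s̄ = (1.2 + 0.8 + 1.0 + 1.1 + 1.1 + 1.1 + 0.9 + 0.9 + 0.8 + 1.0 + 1.3) / 11 = 1.0182
UCL = X̄̄ + A₃·s̄ = 1146.6364 + 0.975 × 1.0182 = 1147.6291

1147.629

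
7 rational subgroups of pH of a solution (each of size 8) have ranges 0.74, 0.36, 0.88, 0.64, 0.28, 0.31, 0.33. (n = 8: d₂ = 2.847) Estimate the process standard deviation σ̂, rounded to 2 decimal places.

0.18

R̄ = (0.74 + 0.36 + 0.88 + 0.64 + 0.28 + 0.31 + 0.33) / 7 = 0.5057
σ̂ = R̄ / d₂ = 0.5057 / 2.847 = 0.1776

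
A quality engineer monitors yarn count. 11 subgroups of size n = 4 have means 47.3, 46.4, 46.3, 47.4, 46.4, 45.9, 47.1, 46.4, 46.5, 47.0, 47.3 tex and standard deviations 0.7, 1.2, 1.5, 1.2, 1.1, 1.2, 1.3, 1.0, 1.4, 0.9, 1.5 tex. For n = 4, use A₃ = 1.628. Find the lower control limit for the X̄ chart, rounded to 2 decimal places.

X̄̄ = (47.3 + 46.4 + 46.3 + 47.4 + 46.4 + 45.9 + 47.1 + 46.4 + 46.5 + 47.0 + 47.3) / 11 = 46.7273
s̄ = (0.7 + 1.2 + 1.5 + 1.2 + 1.1 + 1.2 + 1.3 + 1.0 + 1.4 + 0.9 + 1.5) / 11 = 1.1818
LCL = X̄̄ − A₃·s̄ = 46.7273 − 1.628 × 1.1818 = 44.8033

44.80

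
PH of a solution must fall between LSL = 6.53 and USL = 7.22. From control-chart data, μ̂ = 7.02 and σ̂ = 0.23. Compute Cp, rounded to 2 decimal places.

0.50

Cp = (USL − LSL) / (6σ̂) = (7.22 − 6.53) / (6 × 0.23) = 0.6900 / 1.3800 = 0.5000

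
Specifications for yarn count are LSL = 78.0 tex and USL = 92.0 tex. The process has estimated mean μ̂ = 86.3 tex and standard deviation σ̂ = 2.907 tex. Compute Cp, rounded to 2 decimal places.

0.80

Cp = (USL − LSL) / (6σ̂) = (92.0 − 78.0) / (6 × 2.907) = 14.0000 / 17.4420 = 0.8027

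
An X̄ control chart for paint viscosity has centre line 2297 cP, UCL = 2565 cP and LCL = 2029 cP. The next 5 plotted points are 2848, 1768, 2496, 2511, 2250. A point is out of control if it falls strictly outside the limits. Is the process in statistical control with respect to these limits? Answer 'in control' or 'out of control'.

Compare each point to [2029, 2565]: sample 1 = 2848 > UCL; sample 2 = 1768 < LCL.

out of control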